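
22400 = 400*56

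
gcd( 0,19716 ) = 19716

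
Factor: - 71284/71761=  -2^2*71^1*251^1*71761^( - 1)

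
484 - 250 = 234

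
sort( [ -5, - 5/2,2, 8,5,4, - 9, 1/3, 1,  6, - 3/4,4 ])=[-9, - 5,  -  5/2, - 3/4,1/3,1,2,4 , 4 , 5, 6,8] 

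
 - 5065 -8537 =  - 13602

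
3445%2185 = 1260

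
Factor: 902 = 2^1 * 11^1*41^1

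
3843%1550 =743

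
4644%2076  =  492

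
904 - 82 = 822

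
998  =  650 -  - 348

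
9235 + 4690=13925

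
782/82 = 391/41  =  9.54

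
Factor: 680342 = 2^1*13^1*137^1*191^1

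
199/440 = 199/440 = 0.45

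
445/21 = 445/21= 21.19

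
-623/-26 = 23+25/26 = 23.96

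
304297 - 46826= 257471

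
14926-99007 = - 84081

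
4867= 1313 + 3554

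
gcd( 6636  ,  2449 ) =79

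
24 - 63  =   - 39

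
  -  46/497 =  - 46/497 = - 0.09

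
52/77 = 52/77 = 0.68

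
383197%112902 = 44491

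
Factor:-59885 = - 5^1*7^1*29^1*59^1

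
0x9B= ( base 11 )131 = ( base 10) 155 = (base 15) a5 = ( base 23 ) 6h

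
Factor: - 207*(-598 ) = 2^1*3^2 *13^1*23^2=123786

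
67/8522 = 67/8522 = 0.01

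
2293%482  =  365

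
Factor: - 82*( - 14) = 2^2*7^1*41^1 = 1148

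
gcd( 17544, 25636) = 68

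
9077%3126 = 2825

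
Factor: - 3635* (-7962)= 28941870=2^1*3^1 * 5^1*727^1*1327^1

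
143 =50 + 93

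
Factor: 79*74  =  2^1*37^1*79^1 = 5846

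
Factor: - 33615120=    - 2^4*3^1*5^1 * 7^1 *11^1*17^1 *107^1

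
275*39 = 10725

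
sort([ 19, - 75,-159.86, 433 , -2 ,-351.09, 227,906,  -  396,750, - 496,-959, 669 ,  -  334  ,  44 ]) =[-959, -496,  -  396 , - 351.09, - 334,-159.86,-75, -2, 19, 44 , 227,433,  669, 750, 906] 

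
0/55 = 0= 0.00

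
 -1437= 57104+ - 58541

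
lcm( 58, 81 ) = 4698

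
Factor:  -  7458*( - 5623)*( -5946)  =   - 249353441964 = -2^2*3^2*11^1*113^1*991^1 * 5623^1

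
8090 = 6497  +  1593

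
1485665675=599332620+886333055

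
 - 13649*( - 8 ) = 109192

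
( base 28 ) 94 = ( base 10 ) 256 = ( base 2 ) 100000000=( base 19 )d9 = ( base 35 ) 7B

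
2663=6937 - 4274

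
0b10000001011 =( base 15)490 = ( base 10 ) 1035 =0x40b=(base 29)16k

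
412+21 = 433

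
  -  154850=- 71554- 83296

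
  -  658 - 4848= - 5506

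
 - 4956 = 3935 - 8891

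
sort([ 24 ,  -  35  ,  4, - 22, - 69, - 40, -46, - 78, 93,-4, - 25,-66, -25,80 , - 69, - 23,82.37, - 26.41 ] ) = [ - 78,  -  69, - 69  ,-66, - 46,  -  40, - 35,  -  26.41, - 25, - 25, - 23,-22, - 4, 4,24,80, 82.37, 93 ]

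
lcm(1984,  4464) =17856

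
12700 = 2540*5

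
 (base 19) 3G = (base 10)73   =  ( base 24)31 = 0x49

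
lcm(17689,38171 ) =725249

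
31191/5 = 6238 + 1/5 = 6238.20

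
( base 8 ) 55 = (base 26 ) 1J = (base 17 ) 2b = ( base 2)101101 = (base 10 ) 45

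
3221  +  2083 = 5304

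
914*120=109680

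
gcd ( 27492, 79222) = 2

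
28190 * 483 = 13615770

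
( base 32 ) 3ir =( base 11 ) 2841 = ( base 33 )3cc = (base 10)3675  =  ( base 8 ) 7133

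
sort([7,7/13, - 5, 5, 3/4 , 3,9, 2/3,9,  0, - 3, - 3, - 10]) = [ - 10, - 5, - 3 , - 3,  0,7/13, 2/3, 3/4, 3, 5,7,9, 9] 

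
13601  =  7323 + 6278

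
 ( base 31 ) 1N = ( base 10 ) 54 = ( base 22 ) 2A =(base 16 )36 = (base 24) 26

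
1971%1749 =222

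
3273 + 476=3749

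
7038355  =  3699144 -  - 3339211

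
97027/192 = 505 + 67/192 = 505.35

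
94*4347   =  408618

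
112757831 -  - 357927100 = 470684931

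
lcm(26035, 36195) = 1483995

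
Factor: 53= 53^1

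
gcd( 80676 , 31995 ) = 81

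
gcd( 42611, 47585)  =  1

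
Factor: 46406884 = 2^2*11601721^1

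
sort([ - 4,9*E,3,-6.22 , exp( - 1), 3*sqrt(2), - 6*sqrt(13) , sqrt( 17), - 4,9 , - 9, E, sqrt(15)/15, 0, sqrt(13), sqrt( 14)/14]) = [ - 6*sqrt (13 ), - 9,-6.22, - 4, - 4, 0, sqrt(15 ) /15,sqrt( 14)/14, exp(  -  1 ) , E,3,sqrt(13),  sqrt( 17),3 * sqrt(2), 9,9*E]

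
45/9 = 5 =5.00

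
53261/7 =7608 + 5/7 = 7608.71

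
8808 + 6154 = 14962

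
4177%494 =225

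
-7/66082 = -7/66082 =- 0.00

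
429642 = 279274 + 150368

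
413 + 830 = 1243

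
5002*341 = 1705682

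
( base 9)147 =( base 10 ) 124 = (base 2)1111100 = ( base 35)3j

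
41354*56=2315824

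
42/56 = 3/4 = 0.75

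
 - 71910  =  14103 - 86013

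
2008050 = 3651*550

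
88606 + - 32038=56568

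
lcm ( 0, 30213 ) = 0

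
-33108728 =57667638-90776366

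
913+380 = 1293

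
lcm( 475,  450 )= 8550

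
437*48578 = 21228586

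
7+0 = 7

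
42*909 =38178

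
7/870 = 7/870  =  0.01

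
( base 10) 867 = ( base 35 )OR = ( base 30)SR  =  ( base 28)12R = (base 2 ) 1101100011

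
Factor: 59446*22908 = 2^3 * 3^1*23^1* 83^1*29723^1 = 1361788968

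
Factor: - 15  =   - 3^1* 5^1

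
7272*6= 43632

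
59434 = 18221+41213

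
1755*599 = 1051245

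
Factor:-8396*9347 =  - 2^2 * 13^1*719^1 * 2099^1 = - 78477412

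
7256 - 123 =7133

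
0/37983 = 0 = 0.00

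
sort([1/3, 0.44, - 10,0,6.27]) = [ - 10,0,1/3, 0.44,6.27 ]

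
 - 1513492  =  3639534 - 5153026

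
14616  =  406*36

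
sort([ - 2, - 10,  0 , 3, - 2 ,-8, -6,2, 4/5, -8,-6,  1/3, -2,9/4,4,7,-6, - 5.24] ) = [ - 10, - 8, - 8, - 6, - 6, - 6, - 5.24, -2 ,  -  2, - 2,0,1/3,4/5, 2 , 9/4,3,4 , 7] 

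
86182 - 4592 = 81590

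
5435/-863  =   - 7 + 606/863 = -  6.30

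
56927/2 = 56927/2=28463.50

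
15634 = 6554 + 9080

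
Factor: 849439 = 17^1*29^1*1723^1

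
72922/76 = 959 + 1/2= 959.50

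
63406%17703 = 10297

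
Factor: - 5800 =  - 2^3*5^2*29^1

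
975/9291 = 325/3097=0.10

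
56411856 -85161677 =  - 28749821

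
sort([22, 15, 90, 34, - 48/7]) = [ - 48/7, 15, 22, 34, 90]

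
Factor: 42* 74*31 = 2^2 *3^1*7^1*31^1*37^1 = 96348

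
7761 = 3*2587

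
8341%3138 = 2065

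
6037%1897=346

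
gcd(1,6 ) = 1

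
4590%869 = 245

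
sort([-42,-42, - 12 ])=[- 42, - 42, - 12 ] 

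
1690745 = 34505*49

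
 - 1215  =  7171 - 8386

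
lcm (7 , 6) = 42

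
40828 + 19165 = 59993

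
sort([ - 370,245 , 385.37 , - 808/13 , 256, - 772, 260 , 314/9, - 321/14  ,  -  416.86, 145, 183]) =[ - 772 ,-416.86 , - 370, - 808/13, - 321/14, 314/9,145,183, 245 , 256,260, 385.37 ] 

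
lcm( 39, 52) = 156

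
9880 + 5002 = 14882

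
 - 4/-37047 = 4/37047  =  0.00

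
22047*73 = 1609431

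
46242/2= 23121  =  23121.00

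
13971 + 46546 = 60517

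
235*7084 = 1664740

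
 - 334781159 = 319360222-654141381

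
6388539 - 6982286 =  - 593747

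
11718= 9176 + 2542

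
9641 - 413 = 9228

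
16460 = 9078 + 7382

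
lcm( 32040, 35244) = 352440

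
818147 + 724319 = 1542466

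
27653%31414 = 27653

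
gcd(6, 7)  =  1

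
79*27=2133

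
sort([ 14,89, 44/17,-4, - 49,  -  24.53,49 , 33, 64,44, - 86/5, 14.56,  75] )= [ - 49, - 24.53, - 86/5, - 4, 44/17,14,14.56,33, 44, 49, 64, 75, 89]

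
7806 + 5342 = 13148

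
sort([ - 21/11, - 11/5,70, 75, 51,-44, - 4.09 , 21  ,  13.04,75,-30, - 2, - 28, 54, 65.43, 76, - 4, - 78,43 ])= [ - 78, - 44, - 30, - 28, - 4.09, - 4,- 11/5, - 2, - 21/11, 13.04,21,43, 51, 54,65.43, 70 , 75, 75 , 76] 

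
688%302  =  84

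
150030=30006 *5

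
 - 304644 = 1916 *( - 159)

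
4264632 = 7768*549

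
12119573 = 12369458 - 249885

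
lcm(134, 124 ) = 8308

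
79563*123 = 9786249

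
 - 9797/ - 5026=9797/5026 = 1.95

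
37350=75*498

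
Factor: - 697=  - 17^1*41^1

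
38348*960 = 36814080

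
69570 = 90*773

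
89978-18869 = 71109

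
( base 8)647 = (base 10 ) 423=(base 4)12213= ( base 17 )17f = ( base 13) 267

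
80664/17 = 80664/17 = 4744.94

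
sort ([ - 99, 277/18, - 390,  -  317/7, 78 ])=[ - 390, - 99 ,- 317/7,277/18, 78]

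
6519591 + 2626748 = 9146339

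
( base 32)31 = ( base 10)97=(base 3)10121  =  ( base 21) 4D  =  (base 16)61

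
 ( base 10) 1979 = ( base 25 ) 344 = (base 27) 2J8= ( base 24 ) 3ab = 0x7BB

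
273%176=97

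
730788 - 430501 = 300287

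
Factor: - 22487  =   - 113^1*199^1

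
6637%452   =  309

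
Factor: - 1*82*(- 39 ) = 2^1 * 3^1 *13^1*41^1 = 3198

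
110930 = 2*55465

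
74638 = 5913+68725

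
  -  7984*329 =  - 2626736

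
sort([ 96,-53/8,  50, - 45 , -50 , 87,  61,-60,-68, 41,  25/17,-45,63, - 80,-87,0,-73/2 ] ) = [-87, - 80 ,-68 , - 60, - 50, - 45, -45,-73/2, - 53/8,0, 25/17, 41,50 , 61, 63, 87, 96]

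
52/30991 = 52/30991 = 0.00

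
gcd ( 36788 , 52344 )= 4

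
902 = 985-83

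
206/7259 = 206/7259 = 0.03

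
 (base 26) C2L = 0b1111111111001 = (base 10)8185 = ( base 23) fak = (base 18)174d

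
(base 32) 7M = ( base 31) 7t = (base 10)246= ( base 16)f6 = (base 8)366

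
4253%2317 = 1936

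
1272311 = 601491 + 670820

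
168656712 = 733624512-564967800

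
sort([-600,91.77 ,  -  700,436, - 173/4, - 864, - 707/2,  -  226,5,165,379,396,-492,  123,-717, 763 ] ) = [ - 864, - 717, - 700, - 600,  -  492,-707/2,-226,-173/4, 5, 91.77,123, 165, 379,396, 436, 763] 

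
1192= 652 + 540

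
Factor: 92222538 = 2^1*3^1*15370423^1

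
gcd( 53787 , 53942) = 1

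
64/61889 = 64/61889 = 0.00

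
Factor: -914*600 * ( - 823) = 451333200 = 2^4 *3^1*5^2 *457^1*823^1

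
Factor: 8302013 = 8302013^1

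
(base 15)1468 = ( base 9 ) 5888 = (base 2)1000100010101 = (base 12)2645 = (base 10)4373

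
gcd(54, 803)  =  1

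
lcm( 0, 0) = 0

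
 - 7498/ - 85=88+18/85 = 88.21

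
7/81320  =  7/81320 = 0.00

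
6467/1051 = 6467/1051 = 6.15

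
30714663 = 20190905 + 10523758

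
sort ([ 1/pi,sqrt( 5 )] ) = [1/pi  ,  sqrt(5) ] 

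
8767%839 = 377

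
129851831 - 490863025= - 361011194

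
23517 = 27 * 871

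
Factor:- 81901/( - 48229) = 17^( - 1)*2837^ ( - 1) * 81901^1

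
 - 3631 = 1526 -5157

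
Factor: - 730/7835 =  - 2^1*73^1*1567^( - 1 ) = - 146/1567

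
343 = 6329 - 5986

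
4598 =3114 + 1484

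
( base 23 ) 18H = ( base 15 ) 33a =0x2DA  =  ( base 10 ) 730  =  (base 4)23122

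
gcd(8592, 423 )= 3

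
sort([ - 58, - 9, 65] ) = [ - 58,  -  9,  65] 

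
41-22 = 19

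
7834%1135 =1024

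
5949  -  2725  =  3224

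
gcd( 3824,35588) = 4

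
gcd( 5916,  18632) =68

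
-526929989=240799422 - 767729411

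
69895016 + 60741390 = 130636406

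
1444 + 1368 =2812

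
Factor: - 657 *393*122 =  - 2^1 * 3^3*61^1*73^1*131^1 = - 31500522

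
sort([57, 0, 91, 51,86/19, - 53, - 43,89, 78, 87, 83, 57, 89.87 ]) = [ - 53,-43 , 0, 86/19, 51, 57, 57, 78, 83,  87, 89, 89.87,91 ]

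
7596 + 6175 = 13771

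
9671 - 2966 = 6705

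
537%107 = 2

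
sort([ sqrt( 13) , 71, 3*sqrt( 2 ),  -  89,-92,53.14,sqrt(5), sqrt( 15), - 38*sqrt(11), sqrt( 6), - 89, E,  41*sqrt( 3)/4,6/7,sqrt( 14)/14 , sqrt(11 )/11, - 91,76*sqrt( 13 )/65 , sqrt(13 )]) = [ - 38*sqrt(11 ) , - 92, - 91, - 89, - 89,sqrt( 14)/14, sqrt(11)/11,6/7, sqrt( 5),sqrt( 6), E , sqrt( 13),sqrt (13),  sqrt( 15), 76*sqrt(13) /65 , 3*sqrt(2 ),41 *sqrt( 3)/4,53.14,71 ]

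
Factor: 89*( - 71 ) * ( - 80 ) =2^4*5^1*71^1*89^1 = 505520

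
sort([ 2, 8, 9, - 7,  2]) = [ - 7,  2,2, 8, 9 ] 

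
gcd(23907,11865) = 3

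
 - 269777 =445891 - 715668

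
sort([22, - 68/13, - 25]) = [-25,  -  68/13,22 ] 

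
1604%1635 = 1604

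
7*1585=11095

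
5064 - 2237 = 2827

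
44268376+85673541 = 129941917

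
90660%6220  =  3580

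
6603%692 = 375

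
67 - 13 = 54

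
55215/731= 75 + 390/731 = 75.53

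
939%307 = 18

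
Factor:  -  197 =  - 197^1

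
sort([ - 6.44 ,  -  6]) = [ - 6.44, - 6]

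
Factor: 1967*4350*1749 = 14965231050 =2^1*3^2 * 5^2 * 7^1*11^1*29^1*53^1*281^1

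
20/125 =4/25 = 0.16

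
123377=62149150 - 62025773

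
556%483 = 73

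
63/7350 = 3/350 = 0.01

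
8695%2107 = 267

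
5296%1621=433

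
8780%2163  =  128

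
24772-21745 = 3027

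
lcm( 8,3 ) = 24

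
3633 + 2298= 5931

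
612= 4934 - 4322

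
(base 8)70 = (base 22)2C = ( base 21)2E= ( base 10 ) 56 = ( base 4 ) 320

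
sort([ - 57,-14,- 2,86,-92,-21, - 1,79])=[ - 92, - 57, - 21,-14, - 2, - 1,79,86]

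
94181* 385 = 36259685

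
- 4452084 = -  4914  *906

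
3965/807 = 3965/807 = 4.91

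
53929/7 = 53929/7 = 7704.14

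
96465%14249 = 10971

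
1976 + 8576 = 10552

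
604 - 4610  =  -4006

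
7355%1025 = 180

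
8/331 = 8/331 = 0.02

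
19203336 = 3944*4869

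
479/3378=479/3378=0.14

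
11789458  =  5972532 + 5816926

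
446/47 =9 + 23/47 = 9.49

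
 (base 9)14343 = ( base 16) 261F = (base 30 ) AP9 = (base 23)IA7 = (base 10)9759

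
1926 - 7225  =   - 5299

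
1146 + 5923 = 7069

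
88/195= 88/195 = 0.45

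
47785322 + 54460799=102246121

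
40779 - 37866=2913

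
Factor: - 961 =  - 31^2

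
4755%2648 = 2107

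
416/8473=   416/8473  =  0.05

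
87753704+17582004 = 105335708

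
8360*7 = 58520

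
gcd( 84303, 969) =969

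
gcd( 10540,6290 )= 170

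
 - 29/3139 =-29/3139 = - 0.01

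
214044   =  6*35674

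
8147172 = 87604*93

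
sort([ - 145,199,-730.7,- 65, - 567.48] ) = [ - 730.7, - 567.48, -145, -65,199 ]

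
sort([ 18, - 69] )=[-69, 18 ]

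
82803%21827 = 17322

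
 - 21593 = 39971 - 61564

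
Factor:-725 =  - 5^2*  29^1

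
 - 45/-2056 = 45/2056 = 0.02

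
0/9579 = 0 = 0.00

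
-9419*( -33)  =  310827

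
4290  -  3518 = 772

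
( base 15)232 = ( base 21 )12e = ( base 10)497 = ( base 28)HL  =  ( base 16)1f1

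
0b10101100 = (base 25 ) 6M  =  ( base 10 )172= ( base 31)5H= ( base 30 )5m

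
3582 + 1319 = 4901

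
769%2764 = 769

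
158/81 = 1  +  77/81 = 1.95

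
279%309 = 279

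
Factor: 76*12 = 2^4*3^1  *19^1=912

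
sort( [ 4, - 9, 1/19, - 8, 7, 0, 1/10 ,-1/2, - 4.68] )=[ - 9, - 8,  -  4.68 , - 1/2,0 , 1/19, 1/10, 4, 7]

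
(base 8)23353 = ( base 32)9nb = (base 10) 9963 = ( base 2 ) 10011011101011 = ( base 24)H73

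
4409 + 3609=8018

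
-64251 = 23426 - 87677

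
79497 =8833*9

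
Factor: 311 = 311^1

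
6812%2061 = 629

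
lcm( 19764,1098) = 19764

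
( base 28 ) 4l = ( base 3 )11221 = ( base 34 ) 3V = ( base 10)133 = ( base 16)85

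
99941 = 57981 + 41960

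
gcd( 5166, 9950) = 2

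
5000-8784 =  - 3784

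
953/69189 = 953/69189 = 0.01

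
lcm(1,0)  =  0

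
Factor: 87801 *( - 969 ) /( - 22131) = 7^1*17^1 * 19^1 * 37^1*113^1*2459^( - 1 ) = 9453241/2459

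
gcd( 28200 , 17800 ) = 200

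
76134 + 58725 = 134859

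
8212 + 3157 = 11369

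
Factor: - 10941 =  - 3^1*7^1 * 521^1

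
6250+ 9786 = 16036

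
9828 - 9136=692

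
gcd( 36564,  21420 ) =12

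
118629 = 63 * 1883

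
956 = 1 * 956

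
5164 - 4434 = 730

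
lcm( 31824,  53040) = 159120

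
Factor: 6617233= 7^1*17^2 * 3271^1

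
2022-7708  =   - 5686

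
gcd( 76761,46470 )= 3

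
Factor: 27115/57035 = 29^1*61^( - 1 ) = 29/61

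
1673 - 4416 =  - 2743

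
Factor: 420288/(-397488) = -8756/8281 = -2^2*7^(-2 )*11^1*13^(  -  2 )*199^1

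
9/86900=9/86900 = 0.00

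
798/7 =114 = 114.00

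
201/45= 4  +  7/15 = 4.47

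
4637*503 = 2332411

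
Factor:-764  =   - 2^2*191^1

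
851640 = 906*940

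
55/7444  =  55/7444 = 0.01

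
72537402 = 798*90899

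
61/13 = 61/13 =4.69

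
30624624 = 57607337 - 26982713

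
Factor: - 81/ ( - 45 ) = 3^2*5^( - 1)= 9/5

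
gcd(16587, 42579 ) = 171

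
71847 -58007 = 13840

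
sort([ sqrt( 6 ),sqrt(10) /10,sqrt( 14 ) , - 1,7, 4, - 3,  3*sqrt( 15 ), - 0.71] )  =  [ - 3, - 1 , - 0.71, sqrt( 10 )/10, sqrt (6 ),  sqrt(14 ), 4,7,3 * sqrt(15 )]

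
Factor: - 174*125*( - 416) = 9048000= 2^6*3^1*5^3*13^1*29^1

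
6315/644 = 9+ 519/644 =9.81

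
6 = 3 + 3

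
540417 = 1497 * 361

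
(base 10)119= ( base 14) 87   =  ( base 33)3k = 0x77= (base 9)142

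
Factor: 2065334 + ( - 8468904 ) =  - 6403570 =- 2^1*5^1*19^1*33703^1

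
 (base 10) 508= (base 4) 13330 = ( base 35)EI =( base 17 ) 1CF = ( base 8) 774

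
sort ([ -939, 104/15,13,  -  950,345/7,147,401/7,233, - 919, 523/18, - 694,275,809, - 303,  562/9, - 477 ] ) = [-950, - 939, - 919, - 694, - 477,-303 , 104/15,13,523/18, 345/7 , 401/7, 562/9, 147,233, 275, 809]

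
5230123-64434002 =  - 59203879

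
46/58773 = 46/58773=0.00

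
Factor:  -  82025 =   -  5^2*17^1 *193^1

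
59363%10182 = 8453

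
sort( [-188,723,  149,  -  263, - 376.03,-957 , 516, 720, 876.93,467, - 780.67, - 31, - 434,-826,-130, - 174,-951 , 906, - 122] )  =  [-957, - 951, - 826,  -  780.67, - 434,- 376.03,  -  263, - 188,  -  174, - 130, - 122, - 31 , 149,467 , 516,720, 723, 876.93, 906] 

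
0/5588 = 0 = 0.00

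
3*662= 1986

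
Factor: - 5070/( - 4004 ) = 195/154 = 2^(- 1) * 3^1*5^1*7^( - 1)*11^(- 1 ) * 13^1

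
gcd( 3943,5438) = 1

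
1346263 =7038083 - 5691820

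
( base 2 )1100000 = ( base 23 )44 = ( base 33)2U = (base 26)3i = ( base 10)96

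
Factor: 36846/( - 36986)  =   - 18423/18493 = - 3^2 * 23^1 * 89^1*18493^( - 1) 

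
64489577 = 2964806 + 61524771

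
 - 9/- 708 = 3/236 = 0.01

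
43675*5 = 218375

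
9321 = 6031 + 3290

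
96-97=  - 1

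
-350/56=  -  25/4  =  -6.25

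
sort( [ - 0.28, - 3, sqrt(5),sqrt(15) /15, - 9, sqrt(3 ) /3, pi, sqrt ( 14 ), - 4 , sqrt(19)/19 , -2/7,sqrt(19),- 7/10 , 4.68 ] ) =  [ - 9,  -  4, - 3, - 7/10,-2/7, - 0.28, sqrt(19)/19, sqrt( 15)/15, sqrt( 3)/3, sqrt(5), pi, sqrt(14), sqrt ( 19),  4.68] 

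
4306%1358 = 232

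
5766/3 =1922 = 1922.00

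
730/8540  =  73/854=0.09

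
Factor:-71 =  - 71^1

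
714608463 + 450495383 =1165103846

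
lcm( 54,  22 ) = 594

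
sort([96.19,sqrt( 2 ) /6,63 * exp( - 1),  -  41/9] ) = [  -  41/9, sqrt(2) /6, 63 * exp( - 1) , 96.19]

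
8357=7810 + 547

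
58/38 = 1 +10/19 = 1.53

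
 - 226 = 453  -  679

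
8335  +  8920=17255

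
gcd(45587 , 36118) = 1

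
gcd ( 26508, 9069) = 3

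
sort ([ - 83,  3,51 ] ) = [ - 83, 3, 51]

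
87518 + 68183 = 155701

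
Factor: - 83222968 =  - 2^3 * 10402871^1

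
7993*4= 31972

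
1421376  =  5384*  264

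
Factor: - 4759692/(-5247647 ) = 2^2* 3^1*7^1* 61^( - 1)*56663^1* 86027^( - 1 )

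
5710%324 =202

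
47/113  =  47/113 = 0.42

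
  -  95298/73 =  - 1306 +40/73   =  - 1305.45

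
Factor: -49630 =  - 2^1*5^1*7^1*709^1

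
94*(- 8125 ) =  - 763750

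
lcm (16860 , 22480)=67440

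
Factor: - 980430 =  - 2^1  *  3^1 * 5^1*11^1* 2971^1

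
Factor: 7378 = 2^1 * 7^1 * 17^1*31^1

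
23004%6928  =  2220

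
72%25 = 22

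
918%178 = 28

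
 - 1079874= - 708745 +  - 371129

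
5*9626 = 48130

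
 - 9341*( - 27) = 252207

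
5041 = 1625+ 3416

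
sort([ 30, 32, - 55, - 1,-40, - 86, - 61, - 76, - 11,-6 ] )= [  -  86,-76, - 61, - 55, - 40, - 11, - 6 , - 1,30,  32 ]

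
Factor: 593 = 593^1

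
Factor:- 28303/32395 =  - 83/95 = -5^(-1)*19^( - 1 ) * 83^1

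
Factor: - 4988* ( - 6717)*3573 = 2^2*3^3*29^1*43^1*397^1*2239^1 = 119711206908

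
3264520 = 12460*262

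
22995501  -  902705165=- 879709664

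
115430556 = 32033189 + 83397367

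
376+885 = 1261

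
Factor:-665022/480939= - 2^1*23^1*61^1 *79^1*160313^(-1) = -  221674/160313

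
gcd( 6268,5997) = 1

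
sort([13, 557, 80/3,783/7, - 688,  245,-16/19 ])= [ - 688, -16/19,  13,80/3, 783/7, 245,  557]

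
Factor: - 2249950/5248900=-2^ ( - 1)*17^1 * 2647^1*52489^(-1) = - 44999/104978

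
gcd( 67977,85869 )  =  63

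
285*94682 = 26984370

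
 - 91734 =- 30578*3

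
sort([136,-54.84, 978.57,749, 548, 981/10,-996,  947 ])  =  [ - 996, - 54.84, 981/10, 136 , 548, 749, 947, 978.57 ]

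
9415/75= 1883/15 = 125.53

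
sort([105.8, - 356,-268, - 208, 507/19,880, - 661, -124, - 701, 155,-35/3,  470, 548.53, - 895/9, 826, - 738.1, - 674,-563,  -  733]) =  [ - 738.1,  -  733, - 701, - 674, - 661,  -  563, - 356, - 268, -208, - 124, -895/9, -35/3,  507/19,105.8,155, 470,548.53,826, 880 ]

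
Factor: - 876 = -2^2 * 3^1*73^1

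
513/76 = 27/4  =  6.75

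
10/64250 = 1/6425 = 0.00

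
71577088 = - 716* ( - 99968 ) 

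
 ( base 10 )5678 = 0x162e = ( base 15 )1A38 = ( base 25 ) 923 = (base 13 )277A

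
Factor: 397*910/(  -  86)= - 180635/43 = - 5^1*7^1*13^1*43^( - 1)*397^1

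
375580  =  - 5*( - 75116) 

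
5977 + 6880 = 12857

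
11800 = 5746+6054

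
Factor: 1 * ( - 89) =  - 89^1 = - 89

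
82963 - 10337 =72626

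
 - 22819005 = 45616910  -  68435915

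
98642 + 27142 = 125784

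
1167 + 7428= 8595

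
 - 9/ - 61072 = 9/61072 = 0.00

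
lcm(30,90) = 90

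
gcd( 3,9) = 3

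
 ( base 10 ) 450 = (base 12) 316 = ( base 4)13002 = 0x1C2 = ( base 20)12a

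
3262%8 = 6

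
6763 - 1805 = 4958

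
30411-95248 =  - 64837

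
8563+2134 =10697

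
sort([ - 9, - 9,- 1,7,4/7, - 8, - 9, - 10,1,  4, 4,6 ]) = [ - 10,-9 , -9,-9 , - 8, - 1, 4/7, 1, 4, 4, 6,7 ]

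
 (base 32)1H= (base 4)301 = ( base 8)61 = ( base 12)41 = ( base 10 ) 49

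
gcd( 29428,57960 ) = 28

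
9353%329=141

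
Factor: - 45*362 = -2^1*3^2*5^1*181^1 = - 16290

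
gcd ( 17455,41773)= 1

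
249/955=249/955 = 0.26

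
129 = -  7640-  -  7769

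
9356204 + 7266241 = 16622445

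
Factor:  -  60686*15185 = - 921516910= - 2^1*5^1*19^1*1597^1 * 3037^1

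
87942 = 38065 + 49877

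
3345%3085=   260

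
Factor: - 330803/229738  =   - 671/466 = - 2^ ( - 1 )*11^1*61^1*233^ ( - 1)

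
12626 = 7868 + 4758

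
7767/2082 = 3+507/694 = 3.73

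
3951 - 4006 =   -  55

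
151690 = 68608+83082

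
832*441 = 366912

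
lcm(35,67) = 2345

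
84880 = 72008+12872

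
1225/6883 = 1225/6883 = 0.18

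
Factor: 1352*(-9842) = - 13306384=-2^4*7^1*13^2 * 19^1*37^1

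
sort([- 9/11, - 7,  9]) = [ - 7, -9/11,  9] 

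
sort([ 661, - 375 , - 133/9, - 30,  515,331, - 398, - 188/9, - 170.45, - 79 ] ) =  [ - 398 , - 375, - 170.45 ,  -  79, - 30, - 188/9, - 133/9,331,515, 661 ] 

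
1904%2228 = 1904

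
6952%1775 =1627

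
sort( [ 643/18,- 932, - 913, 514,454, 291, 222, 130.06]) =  [-932, - 913 , 643/18, 130.06, 222, 291,454 , 514 ]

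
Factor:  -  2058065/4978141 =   -  5^1*7^(  -  1 )*411613^1 * 711163^(  -  1)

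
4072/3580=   1 + 123/895= 1.14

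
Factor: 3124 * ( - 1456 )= -2^6*7^1 * 11^1*13^1* 71^1 = - 4548544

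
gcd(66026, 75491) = 1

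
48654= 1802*27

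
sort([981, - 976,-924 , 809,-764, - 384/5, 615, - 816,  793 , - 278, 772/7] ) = [ -976,-924,-816, - 764, - 278, - 384/5, 772/7, 615,793,809 , 981]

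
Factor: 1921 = 17^1*113^1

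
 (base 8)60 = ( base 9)53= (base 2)110000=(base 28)1k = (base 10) 48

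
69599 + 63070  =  132669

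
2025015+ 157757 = 2182772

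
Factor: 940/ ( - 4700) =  - 1/5 = -  5^(-1)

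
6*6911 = 41466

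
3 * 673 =2019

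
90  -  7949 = -7859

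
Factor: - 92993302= -2^1* 46496651^1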